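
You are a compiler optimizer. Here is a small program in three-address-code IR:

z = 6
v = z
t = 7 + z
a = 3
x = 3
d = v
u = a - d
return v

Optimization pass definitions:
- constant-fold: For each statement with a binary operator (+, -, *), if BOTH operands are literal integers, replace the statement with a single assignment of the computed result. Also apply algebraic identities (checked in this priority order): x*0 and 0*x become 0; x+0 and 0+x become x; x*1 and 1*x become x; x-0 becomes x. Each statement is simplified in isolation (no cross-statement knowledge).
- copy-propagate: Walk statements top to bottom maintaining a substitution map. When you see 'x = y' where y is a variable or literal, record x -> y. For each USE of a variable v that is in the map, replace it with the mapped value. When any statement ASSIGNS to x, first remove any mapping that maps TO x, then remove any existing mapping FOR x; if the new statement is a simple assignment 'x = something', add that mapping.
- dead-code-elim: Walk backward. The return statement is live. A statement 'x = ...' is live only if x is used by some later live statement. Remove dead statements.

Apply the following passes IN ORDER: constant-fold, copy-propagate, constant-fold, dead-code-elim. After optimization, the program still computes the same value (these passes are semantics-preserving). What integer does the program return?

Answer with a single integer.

Answer: 6

Derivation:
Initial IR:
  z = 6
  v = z
  t = 7 + z
  a = 3
  x = 3
  d = v
  u = a - d
  return v
After constant-fold (8 stmts):
  z = 6
  v = z
  t = 7 + z
  a = 3
  x = 3
  d = v
  u = a - d
  return v
After copy-propagate (8 stmts):
  z = 6
  v = 6
  t = 7 + 6
  a = 3
  x = 3
  d = 6
  u = 3 - 6
  return 6
After constant-fold (8 stmts):
  z = 6
  v = 6
  t = 13
  a = 3
  x = 3
  d = 6
  u = -3
  return 6
After dead-code-elim (1 stmts):
  return 6
Evaluate:
  z = 6  =>  z = 6
  v = z  =>  v = 6
  t = 7 + z  =>  t = 13
  a = 3  =>  a = 3
  x = 3  =>  x = 3
  d = v  =>  d = 6
  u = a - d  =>  u = -3
  return v = 6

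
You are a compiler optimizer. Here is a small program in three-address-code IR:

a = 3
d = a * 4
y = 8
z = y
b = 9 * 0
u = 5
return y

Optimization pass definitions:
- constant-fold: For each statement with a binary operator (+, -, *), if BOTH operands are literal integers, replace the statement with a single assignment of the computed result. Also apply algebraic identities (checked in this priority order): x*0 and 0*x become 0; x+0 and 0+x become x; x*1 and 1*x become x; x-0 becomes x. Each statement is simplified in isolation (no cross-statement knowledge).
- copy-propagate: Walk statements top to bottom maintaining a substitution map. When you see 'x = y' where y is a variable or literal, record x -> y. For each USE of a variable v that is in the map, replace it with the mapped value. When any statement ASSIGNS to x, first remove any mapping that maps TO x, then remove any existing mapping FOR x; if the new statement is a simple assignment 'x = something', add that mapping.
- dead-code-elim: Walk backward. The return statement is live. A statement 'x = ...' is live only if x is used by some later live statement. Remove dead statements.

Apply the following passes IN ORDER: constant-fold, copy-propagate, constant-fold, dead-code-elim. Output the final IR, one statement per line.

Initial IR:
  a = 3
  d = a * 4
  y = 8
  z = y
  b = 9 * 0
  u = 5
  return y
After constant-fold (7 stmts):
  a = 3
  d = a * 4
  y = 8
  z = y
  b = 0
  u = 5
  return y
After copy-propagate (7 stmts):
  a = 3
  d = 3 * 4
  y = 8
  z = 8
  b = 0
  u = 5
  return 8
After constant-fold (7 stmts):
  a = 3
  d = 12
  y = 8
  z = 8
  b = 0
  u = 5
  return 8
After dead-code-elim (1 stmts):
  return 8

Answer: return 8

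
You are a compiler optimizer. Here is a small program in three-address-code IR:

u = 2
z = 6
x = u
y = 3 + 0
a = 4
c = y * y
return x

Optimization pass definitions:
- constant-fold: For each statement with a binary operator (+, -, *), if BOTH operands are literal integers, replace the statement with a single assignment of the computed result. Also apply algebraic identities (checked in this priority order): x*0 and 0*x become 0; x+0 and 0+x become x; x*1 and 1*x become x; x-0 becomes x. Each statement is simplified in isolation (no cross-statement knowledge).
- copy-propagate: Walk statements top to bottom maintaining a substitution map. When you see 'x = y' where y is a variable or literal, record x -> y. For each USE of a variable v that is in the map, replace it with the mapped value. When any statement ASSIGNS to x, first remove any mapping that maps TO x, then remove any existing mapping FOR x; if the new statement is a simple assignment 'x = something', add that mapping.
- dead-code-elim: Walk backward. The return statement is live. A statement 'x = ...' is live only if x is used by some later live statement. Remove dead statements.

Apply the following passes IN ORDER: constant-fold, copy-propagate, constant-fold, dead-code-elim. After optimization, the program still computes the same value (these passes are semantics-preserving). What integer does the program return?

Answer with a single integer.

Answer: 2

Derivation:
Initial IR:
  u = 2
  z = 6
  x = u
  y = 3 + 0
  a = 4
  c = y * y
  return x
After constant-fold (7 stmts):
  u = 2
  z = 6
  x = u
  y = 3
  a = 4
  c = y * y
  return x
After copy-propagate (7 stmts):
  u = 2
  z = 6
  x = 2
  y = 3
  a = 4
  c = 3 * 3
  return 2
After constant-fold (7 stmts):
  u = 2
  z = 6
  x = 2
  y = 3
  a = 4
  c = 9
  return 2
After dead-code-elim (1 stmts):
  return 2
Evaluate:
  u = 2  =>  u = 2
  z = 6  =>  z = 6
  x = u  =>  x = 2
  y = 3 + 0  =>  y = 3
  a = 4  =>  a = 4
  c = y * y  =>  c = 9
  return x = 2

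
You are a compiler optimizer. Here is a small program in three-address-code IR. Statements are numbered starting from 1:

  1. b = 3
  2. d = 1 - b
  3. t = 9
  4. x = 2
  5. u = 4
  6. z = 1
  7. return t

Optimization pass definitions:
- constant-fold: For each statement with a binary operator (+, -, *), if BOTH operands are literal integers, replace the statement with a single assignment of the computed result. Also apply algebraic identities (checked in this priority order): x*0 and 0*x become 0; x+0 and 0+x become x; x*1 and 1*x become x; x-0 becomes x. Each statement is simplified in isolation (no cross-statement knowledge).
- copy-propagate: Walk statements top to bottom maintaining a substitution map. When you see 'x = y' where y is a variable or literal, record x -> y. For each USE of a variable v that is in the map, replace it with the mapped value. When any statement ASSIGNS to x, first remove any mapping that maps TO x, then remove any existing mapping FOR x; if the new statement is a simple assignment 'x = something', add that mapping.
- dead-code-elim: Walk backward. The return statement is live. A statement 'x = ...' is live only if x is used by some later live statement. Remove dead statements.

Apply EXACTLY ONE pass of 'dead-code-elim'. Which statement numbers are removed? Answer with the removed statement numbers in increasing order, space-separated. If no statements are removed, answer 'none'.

Answer: 1 2 4 5 6

Derivation:
Backward liveness scan:
Stmt 1 'b = 3': DEAD (b not in live set [])
Stmt 2 'd = 1 - b': DEAD (d not in live set [])
Stmt 3 't = 9': KEEP (t is live); live-in = []
Stmt 4 'x = 2': DEAD (x not in live set ['t'])
Stmt 5 'u = 4': DEAD (u not in live set ['t'])
Stmt 6 'z = 1': DEAD (z not in live set ['t'])
Stmt 7 'return t': KEEP (return); live-in = ['t']
Removed statement numbers: [1, 2, 4, 5, 6]
Surviving IR:
  t = 9
  return t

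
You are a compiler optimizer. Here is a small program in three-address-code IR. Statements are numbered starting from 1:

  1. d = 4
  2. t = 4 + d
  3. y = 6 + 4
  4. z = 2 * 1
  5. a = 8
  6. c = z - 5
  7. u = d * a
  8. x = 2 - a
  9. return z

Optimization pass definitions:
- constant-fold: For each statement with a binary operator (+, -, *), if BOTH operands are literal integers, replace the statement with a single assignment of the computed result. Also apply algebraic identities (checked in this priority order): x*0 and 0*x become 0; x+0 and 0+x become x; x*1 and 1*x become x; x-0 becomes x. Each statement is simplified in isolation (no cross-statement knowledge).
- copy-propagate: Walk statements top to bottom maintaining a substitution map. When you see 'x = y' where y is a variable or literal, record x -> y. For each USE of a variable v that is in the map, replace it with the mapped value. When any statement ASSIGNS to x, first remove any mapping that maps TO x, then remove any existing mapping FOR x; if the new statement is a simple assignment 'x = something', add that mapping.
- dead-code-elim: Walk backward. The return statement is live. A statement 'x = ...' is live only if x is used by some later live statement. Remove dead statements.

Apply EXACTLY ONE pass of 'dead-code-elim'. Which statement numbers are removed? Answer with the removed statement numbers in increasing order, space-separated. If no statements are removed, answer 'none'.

Backward liveness scan:
Stmt 1 'd = 4': DEAD (d not in live set [])
Stmt 2 't = 4 + d': DEAD (t not in live set [])
Stmt 3 'y = 6 + 4': DEAD (y not in live set [])
Stmt 4 'z = 2 * 1': KEEP (z is live); live-in = []
Stmt 5 'a = 8': DEAD (a not in live set ['z'])
Stmt 6 'c = z - 5': DEAD (c not in live set ['z'])
Stmt 7 'u = d * a': DEAD (u not in live set ['z'])
Stmt 8 'x = 2 - a': DEAD (x not in live set ['z'])
Stmt 9 'return z': KEEP (return); live-in = ['z']
Removed statement numbers: [1, 2, 3, 5, 6, 7, 8]
Surviving IR:
  z = 2 * 1
  return z

Answer: 1 2 3 5 6 7 8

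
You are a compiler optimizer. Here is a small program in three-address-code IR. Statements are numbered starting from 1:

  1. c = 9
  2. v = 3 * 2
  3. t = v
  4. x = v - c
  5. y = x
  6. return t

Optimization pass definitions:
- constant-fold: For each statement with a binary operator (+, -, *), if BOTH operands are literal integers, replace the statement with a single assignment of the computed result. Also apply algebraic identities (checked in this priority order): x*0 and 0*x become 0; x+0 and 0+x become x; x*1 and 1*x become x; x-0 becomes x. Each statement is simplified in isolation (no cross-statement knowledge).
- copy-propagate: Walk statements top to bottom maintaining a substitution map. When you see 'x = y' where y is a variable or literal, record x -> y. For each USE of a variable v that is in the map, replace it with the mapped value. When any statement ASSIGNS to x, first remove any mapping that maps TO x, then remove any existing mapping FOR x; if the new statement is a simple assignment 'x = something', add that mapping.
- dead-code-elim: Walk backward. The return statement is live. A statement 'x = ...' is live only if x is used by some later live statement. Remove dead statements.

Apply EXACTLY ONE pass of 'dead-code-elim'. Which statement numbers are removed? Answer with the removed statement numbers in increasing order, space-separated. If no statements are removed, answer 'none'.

Backward liveness scan:
Stmt 1 'c = 9': DEAD (c not in live set [])
Stmt 2 'v = 3 * 2': KEEP (v is live); live-in = []
Stmt 3 't = v': KEEP (t is live); live-in = ['v']
Stmt 4 'x = v - c': DEAD (x not in live set ['t'])
Stmt 5 'y = x': DEAD (y not in live set ['t'])
Stmt 6 'return t': KEEP (return); live-in = ['t']
Removed statement numbers: [1, 4, 5]
Surviving IR:
  v = 3 * 2
  t = v
  return t

Answer: 1 4 5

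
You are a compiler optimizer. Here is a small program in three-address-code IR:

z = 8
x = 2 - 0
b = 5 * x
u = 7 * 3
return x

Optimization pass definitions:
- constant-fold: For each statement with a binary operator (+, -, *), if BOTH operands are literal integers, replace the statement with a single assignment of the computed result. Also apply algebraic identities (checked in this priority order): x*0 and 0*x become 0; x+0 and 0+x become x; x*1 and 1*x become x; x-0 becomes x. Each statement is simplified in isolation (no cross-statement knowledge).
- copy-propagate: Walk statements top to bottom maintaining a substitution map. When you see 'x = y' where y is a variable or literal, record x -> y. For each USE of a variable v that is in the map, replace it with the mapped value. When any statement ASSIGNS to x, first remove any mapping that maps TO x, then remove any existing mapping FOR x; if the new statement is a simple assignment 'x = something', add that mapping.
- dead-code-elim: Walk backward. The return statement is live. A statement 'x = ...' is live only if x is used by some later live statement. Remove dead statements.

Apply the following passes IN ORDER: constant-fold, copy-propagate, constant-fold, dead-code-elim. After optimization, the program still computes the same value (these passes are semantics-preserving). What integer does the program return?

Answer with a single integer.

Initial IR:
  z = 8
  x = 2 - 0
  b = 5 * x
  u = 7 * 3
  return x
After constant-fold (5 stmts):
  z = 8
  x = 2
  b = 5 * x
  u = 21
  return x
After copy-propagate (5 stmts):
  z = 8
  x = 2
  b = 5 * 2
  u = 21
  return 2
After constant-fold (5 stmts):
  z = 8
  x = 2
  b = 10
  u = 21
  return 2
After dead-code-elim (1 stmts):
  return 2
Evaluate:
  z = 8  =>  z = 8
  x = 2 - 0  =>  x = 2
  b = 5 * x  =>  b = 10
  u = 7 * 3  =>  u = 21
  return x = 2

Answer: 2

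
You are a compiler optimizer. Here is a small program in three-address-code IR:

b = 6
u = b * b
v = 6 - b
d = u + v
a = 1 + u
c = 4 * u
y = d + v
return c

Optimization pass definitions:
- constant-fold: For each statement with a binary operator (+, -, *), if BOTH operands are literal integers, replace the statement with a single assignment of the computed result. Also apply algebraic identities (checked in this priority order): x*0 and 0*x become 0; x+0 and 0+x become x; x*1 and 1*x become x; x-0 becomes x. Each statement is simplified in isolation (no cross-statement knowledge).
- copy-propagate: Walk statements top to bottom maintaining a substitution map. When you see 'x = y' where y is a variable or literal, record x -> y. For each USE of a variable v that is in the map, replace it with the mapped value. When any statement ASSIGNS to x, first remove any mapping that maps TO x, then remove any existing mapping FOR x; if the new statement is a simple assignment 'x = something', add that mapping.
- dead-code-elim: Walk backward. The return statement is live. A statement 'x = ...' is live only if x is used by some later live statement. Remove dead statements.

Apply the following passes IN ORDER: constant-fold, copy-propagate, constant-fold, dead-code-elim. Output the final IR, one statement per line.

Answer: u = 36
c = 4 * u
return c

Derivation:
Initial IR:
  b = 6
  u = b * b
  v = 6 - b
  d = u + v
  a = 1 + u
  c = 4 * u
  y = d + v
  return c
After constant-fold (8 stmts):
  b = 6
  u = b * b
  v = 6 - b
  d = u + v
  a = 1 + u
  c = 4 * u
  y = d + v
  return c
After copy-propagate (8 stmts):
  b = 6
  u = 6 * 6
  v = 6 - 6
  d = u + v
  a = 1 + u
  c = 4 * u
  y = d + v
  return c
After constant-fold (8 stmts):
  b = 6
  u = 36
  v = 0
  d = u + v
  a = 1 + u
  c = 4 * u
  y = d + v
  return c
After dead-code-elim (3 stmts):
  u = 36
  c = 4 * u
  return c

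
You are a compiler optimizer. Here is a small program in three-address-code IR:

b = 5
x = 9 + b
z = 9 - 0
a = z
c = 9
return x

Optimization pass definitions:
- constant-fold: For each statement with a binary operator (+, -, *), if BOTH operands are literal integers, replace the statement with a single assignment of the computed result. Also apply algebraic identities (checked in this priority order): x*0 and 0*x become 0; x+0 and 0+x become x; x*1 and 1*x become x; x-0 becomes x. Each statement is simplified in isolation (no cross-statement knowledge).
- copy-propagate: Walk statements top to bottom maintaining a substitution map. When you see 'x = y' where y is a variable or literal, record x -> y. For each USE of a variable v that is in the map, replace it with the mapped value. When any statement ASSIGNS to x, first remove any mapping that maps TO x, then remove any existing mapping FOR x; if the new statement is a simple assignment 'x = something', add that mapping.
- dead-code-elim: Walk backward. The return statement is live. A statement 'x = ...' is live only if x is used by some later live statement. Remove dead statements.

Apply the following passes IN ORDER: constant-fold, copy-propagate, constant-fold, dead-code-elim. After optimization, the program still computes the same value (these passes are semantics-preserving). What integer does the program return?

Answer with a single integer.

Answer: 14

Derivation:
Initial IR:
  b = 5
  x = 9 + b
  z = 9 - 0
  a = z
  c = 9
  return x
After constant-fold (6 stmts):
  b = 5
  x = 9 + b
  z = 9
  a = z
  c = 9
  return x
After copy-propagate (6 stmts):
  b = 5
  x = 9 + 5
  z = 9
  a = 9
  c = 9
  return x
After constant-fold (6 stmts):
  b = 5
  x = 14
  z = 9
  a = 9
  c = 9
  return x
After dead-code-elim (2 stmts):
  x = 14
  return x
Evaluate:
  b = 5  =>  b = 5
  x = 9 + b  =>  x = 14
  z = 9 - 0  =>  z = 9
  a = z  =>  a = 9
  c = 9  =>  c = 9
  return x = 14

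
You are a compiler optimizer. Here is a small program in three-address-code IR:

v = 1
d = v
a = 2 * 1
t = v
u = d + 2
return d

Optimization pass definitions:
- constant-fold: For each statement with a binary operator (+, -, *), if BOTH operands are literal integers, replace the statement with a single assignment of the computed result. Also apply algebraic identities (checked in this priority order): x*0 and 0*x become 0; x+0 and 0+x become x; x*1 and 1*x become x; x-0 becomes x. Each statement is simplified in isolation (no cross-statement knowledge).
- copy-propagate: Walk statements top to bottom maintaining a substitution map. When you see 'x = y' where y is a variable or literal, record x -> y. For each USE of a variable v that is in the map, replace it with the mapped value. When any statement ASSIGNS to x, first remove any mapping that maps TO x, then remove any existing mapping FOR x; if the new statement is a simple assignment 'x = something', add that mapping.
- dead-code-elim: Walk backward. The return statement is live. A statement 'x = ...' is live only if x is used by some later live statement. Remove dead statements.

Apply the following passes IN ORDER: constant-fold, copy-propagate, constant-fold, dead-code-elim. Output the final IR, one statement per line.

Answer: return 1

Derivation:
Initial IR:
  v = 1
  d = v
  a = 2 * 1
  t = v
  u = d + 2
  return d
After constant-fold (6 stmts):
  v = 1
  d = v
  a = 2
  t = v
  u = d + 2
  return d
After copy-propagate (6 stmts):
  v = 1
  d = 1
  a = 2
  t = 1
  u = 1 + 2
  return 1
After constant-fold (6 stmts):
  v = 1
  d = 1
  a = 2
  t = 1
  u = 3
  return 1
After dead-code-elim (1 stmts):
  return 1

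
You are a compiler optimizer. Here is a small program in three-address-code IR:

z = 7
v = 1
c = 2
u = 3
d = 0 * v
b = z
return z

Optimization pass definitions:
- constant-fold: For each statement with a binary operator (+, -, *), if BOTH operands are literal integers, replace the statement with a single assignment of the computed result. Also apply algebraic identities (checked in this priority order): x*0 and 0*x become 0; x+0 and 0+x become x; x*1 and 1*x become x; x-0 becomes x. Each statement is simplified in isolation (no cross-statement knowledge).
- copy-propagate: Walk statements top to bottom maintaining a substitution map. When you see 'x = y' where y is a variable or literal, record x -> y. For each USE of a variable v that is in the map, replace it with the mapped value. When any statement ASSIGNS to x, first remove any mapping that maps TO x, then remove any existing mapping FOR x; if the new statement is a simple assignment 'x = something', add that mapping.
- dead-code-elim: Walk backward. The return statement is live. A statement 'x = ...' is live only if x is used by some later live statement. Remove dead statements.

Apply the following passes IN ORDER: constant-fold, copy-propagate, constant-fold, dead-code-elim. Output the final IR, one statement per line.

Answer: return 7

Derivation:
Initial IR:
  z = 7
  v = 1
  c = 2
  u = 3
  d = 0 * v
  b = z
  return z
After constant-fold (7 stmts):
  z = 7
  v = 1
  c = 2
  u = 3
  d = 0
  b = z
  return z
After copy-propagate (7 stmts):
  z = 7
  v = 1
  c = 2
  u = 3
  d = 0
  b = 7
  return 7
After constant-fold (7 stmts):
  z = 7
  v = 1
  c = 2
  u = 3
  d = 0
  b = 7
  return 7
After dead-code-elim (1 stmts):
  return 7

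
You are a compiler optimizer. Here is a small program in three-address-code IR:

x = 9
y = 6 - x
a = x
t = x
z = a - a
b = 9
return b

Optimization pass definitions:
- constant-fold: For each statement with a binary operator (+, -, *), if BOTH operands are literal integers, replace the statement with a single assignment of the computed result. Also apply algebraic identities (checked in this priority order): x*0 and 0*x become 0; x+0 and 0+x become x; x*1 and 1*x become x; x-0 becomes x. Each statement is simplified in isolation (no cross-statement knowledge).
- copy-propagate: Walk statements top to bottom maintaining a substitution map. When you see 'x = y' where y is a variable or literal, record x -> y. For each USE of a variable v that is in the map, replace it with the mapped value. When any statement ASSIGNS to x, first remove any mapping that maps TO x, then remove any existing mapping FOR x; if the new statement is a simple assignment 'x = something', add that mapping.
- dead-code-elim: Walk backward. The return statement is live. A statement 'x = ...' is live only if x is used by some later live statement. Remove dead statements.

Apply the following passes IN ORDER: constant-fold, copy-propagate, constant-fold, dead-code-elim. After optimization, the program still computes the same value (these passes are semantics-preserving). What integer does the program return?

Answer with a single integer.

Initial IR:
  x = 9
  y = 6 - x
  a = x
  t = x
  z = a - a
  b = 9
  return b
After constant-fold (7 stmts):
  x = 9
  y = 6 - x
  a = x
  t = x
  z = a - a
  b = 9
  return b
After copy-propagate (7 stmts):
  x = 9
  y = 6 - 9
  a = 9
  t = 9
  z = 9 - 9
  b = 9
  return 9
After constant-fold (7 stmts):
  x = 9
  y = -3
  a = 9
  t = 9
  z = 0
  b = 9
  return 9
After dead-code-elim (1 stmts):
  return 9
Evaluate:
  x = 9  =>  x = 9
  y = 6 - x  =>  y = -3
  a = x  =>  a = 9
  t = x  =>  t = 9
  z = a - a  =>  z = 0
  b = 9  =>  b = 9
  return b = 9

Answer: 9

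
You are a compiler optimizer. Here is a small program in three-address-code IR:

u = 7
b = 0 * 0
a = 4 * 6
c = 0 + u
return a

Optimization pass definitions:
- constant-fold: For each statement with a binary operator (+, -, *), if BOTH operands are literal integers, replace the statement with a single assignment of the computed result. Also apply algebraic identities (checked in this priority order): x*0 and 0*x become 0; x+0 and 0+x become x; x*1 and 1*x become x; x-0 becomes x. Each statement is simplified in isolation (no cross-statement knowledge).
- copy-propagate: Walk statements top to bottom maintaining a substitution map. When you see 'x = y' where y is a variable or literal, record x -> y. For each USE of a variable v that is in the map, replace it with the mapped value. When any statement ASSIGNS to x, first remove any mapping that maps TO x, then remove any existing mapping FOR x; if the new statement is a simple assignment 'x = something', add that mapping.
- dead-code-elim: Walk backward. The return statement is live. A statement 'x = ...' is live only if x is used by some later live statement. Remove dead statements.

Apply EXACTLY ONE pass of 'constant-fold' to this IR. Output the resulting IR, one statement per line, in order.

Applying constant-fold statement-by-statement:
  [1] u = 7  (unchanged)
  [2] b = 0 * 0  -> b = 0
  [3] a = 4 * 6  -> a = 24
  [4] c = 0 + u  -> c = u
  [5] return a  (unchanged)
Result (5 stmts):
  u = 7
  b = 0
  a = 24
  c = u
  return a

Answer: u = 7
b = 0
a = 24
c = u
return a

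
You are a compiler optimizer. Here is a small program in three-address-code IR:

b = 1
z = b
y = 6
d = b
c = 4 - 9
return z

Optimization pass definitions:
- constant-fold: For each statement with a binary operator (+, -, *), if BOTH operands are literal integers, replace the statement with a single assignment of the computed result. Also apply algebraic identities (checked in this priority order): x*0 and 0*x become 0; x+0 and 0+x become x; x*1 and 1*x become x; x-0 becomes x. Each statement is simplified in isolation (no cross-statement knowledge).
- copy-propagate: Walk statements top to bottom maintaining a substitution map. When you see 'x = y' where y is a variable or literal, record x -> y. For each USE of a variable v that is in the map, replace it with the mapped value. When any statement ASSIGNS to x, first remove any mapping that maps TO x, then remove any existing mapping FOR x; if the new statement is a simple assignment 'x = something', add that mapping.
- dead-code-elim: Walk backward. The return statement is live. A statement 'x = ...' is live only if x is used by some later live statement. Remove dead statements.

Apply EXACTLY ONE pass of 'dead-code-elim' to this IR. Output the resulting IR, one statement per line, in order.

Answer: b = 1
z = b
return z

Derivation:
Applying dead-code-elim statement-by-statement:
  [6] return z  -> KEEP (return); live=['z']
  [5] c = 4 - 9  -> DEAD (c not live)
  [4] d = b  -> DEAD (d not live)
  [3] y = 6  -> DEAD (y not live)
  [2] z = b  -> KEEP; live=['b']
  [1] b = 1  -> KEEP; live=[]
Result (3 stmts):
  b = 1
  z = b
  return z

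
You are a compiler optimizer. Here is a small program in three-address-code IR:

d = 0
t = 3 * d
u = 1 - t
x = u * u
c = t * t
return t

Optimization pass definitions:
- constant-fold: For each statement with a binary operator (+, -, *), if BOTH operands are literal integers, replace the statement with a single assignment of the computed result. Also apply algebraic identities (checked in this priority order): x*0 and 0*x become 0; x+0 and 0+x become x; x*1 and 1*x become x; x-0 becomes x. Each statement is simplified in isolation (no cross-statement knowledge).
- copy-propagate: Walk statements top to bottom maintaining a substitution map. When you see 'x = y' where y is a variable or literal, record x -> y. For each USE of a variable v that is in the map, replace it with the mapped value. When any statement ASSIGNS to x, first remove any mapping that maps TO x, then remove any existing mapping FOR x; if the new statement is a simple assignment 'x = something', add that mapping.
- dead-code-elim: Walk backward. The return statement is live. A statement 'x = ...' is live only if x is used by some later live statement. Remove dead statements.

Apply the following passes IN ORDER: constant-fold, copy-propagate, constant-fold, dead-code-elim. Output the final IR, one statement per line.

Answer: t = 0
return t

Derivation:
Initial IR:
  d = 0
  t = 3 * d
  u = 1 - t
  x = u * u
  c = t * t
  return t
After constant-fold (6 stmts):
  d = 0
  t = 3 * d
  u = 1 - t
  x = u * u
  c = t * t
  return t
After copy-propagate (6 stmts):
  d = 0
  t = 3 * 0
  u = 1 - t
  x = u * u
  c = t * t
  return t
After constant-fold (6 stmts):
  d = 0
  t = 0
  u = 1 - t
  x = u * u
  c = t * t
  return t
After dead-code-elim (2 stmts):
  t = 0
  return t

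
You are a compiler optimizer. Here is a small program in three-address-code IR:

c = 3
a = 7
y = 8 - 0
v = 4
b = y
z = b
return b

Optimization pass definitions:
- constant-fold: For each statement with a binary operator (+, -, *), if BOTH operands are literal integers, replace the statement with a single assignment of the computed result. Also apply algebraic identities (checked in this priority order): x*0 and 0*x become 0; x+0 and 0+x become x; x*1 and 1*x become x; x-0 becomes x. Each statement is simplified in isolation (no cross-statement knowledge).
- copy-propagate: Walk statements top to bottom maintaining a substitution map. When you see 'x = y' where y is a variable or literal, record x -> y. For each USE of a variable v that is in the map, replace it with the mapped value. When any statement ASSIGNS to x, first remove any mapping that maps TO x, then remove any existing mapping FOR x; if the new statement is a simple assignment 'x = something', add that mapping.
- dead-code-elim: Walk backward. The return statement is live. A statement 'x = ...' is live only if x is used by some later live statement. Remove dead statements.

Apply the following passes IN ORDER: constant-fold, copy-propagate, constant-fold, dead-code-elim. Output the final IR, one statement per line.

Initial IR:
  c = 3
  a = 7
  y = 8 - 0
  v = 4
  b = y
  z = b
  return b
After constant-fold (7 stmts):
  c = 3
  a = 7
  y = 8
  v = 4
  b = y
  z = b
  return b
After copy-propagate (7 stmts):
  c = 3
  a = 7
  y = 8
  v = 4
  b = 8
  z = 8
  return 8
After constant-fold (7 stmts):
  c = 3
  a = 7
  y = 8
  v = 4
  b = 8
  z = 8
  return 8
After dead-code-elim (1 stmts):
  return 8

Answer: return 8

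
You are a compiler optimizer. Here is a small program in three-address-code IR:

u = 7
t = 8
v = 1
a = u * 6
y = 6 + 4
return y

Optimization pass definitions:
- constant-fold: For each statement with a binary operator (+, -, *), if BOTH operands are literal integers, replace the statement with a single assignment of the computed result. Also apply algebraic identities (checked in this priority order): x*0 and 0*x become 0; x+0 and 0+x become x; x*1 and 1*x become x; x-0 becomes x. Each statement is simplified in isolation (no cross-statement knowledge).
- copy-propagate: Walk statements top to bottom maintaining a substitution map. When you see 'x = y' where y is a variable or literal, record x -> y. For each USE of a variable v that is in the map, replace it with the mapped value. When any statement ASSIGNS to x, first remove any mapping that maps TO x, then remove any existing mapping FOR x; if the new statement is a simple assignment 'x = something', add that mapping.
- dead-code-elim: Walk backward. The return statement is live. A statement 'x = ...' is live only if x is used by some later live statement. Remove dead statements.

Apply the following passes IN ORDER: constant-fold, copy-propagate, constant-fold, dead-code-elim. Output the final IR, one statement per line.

Initial IR:
  u = 7
  t = 8
  v = 1
  a = u * 6
  y = 6 + 4
  return y
After constant-fold (6 stmts):
  u = 7
  t = 8
  v = 1
  a = u * 6
  y = 10
  return y
After copy-propagate (6 stmts):
  u = 7
  t = 8
  v = 1
  a = 7 * 6
  y = 10
  return 10
After constant-fold (6 stmts):
  u = 7
  t = 8
  v = 1
  a = 42
  y = 10
  return 10
After dead-code-elim (1 stmts):
  return 10

Answer: return 10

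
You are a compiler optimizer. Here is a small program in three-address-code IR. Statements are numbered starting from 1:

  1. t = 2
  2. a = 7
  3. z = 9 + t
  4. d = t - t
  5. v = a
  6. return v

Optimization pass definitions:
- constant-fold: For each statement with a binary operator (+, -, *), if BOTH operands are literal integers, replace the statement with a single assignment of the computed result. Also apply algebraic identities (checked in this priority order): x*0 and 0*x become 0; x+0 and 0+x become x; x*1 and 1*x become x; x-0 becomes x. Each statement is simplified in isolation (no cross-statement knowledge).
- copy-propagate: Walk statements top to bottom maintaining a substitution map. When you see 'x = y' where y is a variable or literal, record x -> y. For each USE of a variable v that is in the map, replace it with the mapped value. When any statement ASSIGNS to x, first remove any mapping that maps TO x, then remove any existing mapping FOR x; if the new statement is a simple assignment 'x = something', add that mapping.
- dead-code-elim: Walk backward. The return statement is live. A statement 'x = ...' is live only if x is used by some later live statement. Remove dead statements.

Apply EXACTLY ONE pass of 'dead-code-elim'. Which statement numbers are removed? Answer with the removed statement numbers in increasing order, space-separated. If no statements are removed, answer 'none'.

Backward liveness scan:
Stmt 1 't = 2': DEAD (t not in live set [])
Stmt 2 'a = 7': KEEP (a is live); live-in = []
Stmt 3 'z = 9 + t': DEAD (z not in live set ['a'])
Stmt 4 'd = t - t': DEAD (d not in live set ['a'])
Stmt 5 'v = a': KEEP (v is live); live-in = ['a']
Stmt 6 'return v': KEEP (return); live-in = ['v']
Removed statement numbers: [1, 3, 4]
Surviving IR:
  a = 7
  v = a
  return v

Answer: 1 3 4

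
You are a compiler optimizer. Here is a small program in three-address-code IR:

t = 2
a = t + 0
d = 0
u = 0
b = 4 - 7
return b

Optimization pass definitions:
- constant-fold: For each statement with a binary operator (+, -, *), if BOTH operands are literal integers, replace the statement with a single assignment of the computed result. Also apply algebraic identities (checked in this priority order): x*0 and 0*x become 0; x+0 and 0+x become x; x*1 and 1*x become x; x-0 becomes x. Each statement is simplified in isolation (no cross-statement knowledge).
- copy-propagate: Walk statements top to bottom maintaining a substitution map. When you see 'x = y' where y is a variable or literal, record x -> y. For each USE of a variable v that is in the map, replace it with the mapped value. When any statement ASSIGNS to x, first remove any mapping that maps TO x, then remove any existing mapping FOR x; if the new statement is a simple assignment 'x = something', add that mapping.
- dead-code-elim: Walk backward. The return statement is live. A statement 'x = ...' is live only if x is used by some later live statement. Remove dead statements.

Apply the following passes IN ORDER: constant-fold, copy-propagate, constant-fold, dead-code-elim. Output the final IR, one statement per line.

Answer: return -3

Derivation:
Initial IR:
  t = 2
  a = t + 0
  d = 0
  u = 0
  b = 4 - 7
  return b
After constant-fold (6 stmts):
  t = 2
  a = t
  d = 0
  u = 0
  b = -3
  return b
After copy-propagate (6 stmts):
  t = 2
  a = 2
  d = 0
  u = 0
  b = -3
  return -3
After constant-fold (6 stmts):
  t = 2
  a = 2
  d = 0
  u = 0
  b = -3
  return -3
After dead-code-elim (1 stmts):
  return -3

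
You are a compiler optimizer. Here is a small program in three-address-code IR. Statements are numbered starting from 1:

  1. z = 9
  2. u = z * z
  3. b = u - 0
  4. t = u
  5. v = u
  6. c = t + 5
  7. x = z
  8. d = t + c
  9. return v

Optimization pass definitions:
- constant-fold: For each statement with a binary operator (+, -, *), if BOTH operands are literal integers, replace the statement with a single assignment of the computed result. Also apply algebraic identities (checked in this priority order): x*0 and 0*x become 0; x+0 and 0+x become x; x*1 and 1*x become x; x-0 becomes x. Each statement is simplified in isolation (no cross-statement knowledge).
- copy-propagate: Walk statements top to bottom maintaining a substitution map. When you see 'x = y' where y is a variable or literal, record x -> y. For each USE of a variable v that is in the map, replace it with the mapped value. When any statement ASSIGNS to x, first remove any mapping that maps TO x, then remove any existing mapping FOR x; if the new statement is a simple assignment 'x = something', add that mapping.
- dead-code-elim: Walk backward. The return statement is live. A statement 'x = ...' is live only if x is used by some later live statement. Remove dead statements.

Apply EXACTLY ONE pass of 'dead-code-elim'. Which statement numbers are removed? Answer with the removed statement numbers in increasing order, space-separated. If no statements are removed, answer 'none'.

Backward liveness scan:
Stmt 1 'z = 9': KEEP (z is live); live-in = []
Stmt 2 'u = z * z': KEEP (u is live); live-in = ['z']
Stmt 3 'b = u - 0': DEAD (b not in live set ['u'])
Stmt 4 't = u': DEAD (t not in live set ['u'])
Stmt 5 'v = u': KEEP (v is live); live-in = ['u']
Stmt 6 'c = t + 5': DEAD (c not in live set ['v'])
Stmt 7 'x = z': DEAD (x not in live set ['v'])
Stmt 8 'd = t + c': DEAD (d not in live set ['v'])
Stmt 9 'return v': KEEP (return); live-in = ['v']
Removed statement numbers: [3, 4, 6, 7, 8]
Surviving IR:
  z = 9
  u = z * z
  v = u
  return v

Answer: 3 4 6 7 8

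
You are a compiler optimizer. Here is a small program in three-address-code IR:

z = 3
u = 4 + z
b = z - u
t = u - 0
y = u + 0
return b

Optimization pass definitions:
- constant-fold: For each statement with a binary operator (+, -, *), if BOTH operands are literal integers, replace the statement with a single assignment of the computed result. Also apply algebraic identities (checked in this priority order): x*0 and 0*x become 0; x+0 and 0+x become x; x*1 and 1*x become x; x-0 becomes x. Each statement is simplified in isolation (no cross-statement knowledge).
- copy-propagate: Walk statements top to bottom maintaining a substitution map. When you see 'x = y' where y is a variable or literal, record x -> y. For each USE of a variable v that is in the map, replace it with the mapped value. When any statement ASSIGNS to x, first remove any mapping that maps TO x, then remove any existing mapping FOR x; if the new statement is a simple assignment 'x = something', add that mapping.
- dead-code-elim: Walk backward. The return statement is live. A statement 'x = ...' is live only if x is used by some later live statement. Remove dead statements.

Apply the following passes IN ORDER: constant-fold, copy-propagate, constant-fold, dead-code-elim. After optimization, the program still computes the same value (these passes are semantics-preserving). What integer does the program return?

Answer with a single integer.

Answer: -4

Derivation:
Initial IR:
  z = 3
  u = 4 + z
  b = z - u
  t = u - 0
  y = u + 0
  return b
After constant-fold (6 stmts):
  z = 3
  u = 4 + z
  b = z - u
  t = u
  y = u
  return b
After copy-propagate (6 stmts):
  z = 3
  u = 4 + 3
  b = 3 - u
  t = u
  y = u
  return b
After constant-fold (6 stmts):
  z = 3
  u = 7
  b = 3 - u
  t = u
  y = u
  return b
After dead-code-elim (3 stmts):
  u = 7
  b = 3 - u
  return b
Evaluate:
  z = 3  =>  z = 3
  u = 4 + z  =>  u = 7
  b = z - u  =>  b = -4
  t = u - 0  =>  t = 7
  y = u + 0  =>  y = 7
  return b = -4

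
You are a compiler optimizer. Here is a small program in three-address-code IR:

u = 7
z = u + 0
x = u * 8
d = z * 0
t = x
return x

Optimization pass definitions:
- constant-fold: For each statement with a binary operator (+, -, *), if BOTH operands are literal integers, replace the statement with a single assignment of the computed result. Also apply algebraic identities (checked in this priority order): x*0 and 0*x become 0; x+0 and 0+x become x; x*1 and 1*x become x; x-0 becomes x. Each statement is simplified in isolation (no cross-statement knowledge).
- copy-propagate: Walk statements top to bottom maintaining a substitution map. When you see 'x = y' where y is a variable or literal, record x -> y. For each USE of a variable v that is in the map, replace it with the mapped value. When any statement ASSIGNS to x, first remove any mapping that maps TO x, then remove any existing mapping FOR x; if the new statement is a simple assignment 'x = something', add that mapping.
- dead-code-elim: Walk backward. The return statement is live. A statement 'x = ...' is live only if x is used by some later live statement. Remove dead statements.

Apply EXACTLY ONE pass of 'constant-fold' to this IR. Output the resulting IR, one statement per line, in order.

Applying constant-fold statement-by-statement:
  [1] u = 7  (unchanged)
  [2] z = u + 0  -> z = u
  [3] x = u * 8  (unchanged)
  [4] d = z * 0  -> d = 0
  [5] t = x  (unchanged)
  [6] return x  (unchanged)
Result (6 stmts):
  u = 7
  z = u
  x = u * 8
  d = 0
  t = x
  return x

Answer: u = 7
z = u
x = u * 8
d = 0
t = x
return x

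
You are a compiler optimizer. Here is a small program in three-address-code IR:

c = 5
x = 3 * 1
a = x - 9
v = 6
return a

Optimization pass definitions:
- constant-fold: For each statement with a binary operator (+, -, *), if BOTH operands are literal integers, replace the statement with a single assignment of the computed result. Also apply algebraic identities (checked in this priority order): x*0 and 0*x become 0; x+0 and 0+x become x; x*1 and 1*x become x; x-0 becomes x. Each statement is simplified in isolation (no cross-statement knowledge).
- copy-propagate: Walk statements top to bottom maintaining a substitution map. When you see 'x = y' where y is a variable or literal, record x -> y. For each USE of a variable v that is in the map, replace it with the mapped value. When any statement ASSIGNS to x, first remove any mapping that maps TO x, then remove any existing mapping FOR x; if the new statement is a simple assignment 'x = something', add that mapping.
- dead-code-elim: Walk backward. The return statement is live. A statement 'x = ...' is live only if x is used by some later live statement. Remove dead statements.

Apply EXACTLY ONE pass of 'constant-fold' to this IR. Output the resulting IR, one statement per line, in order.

Answer: c = 5
x = 3
a = x - 9
v = 6
return a

Derivation:
Applying constant-fold statement-by-statement:
  [1] c = 5  (unchanged)
  [2] x = 3 * 1  -> x = 3
  [3] a = x - 9  (unchanged)
  [4] v = 6  (unchanged)
  [5] return a  (unchanged)
Result (5 stmts):
  c = 5
  x = 3
  a = x - 9
  v = 6
  return a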